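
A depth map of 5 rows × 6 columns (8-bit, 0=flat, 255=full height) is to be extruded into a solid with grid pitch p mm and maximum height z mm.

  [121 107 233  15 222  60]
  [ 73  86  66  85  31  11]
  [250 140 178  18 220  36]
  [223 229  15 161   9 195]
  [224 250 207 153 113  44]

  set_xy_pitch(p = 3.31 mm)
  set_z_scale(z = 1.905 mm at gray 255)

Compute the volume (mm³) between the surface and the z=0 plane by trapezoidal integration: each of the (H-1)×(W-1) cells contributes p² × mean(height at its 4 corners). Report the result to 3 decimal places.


height_mm = gray/255 × 1.905; cell vol = 3.31² × mean(4 corners)
unit = 3.31² × 1.905 / (4×255) = 0.0204621 mm³ per gray-sum
row 0: Σ corner-gray over 5 cells = 1955  → 40.0035
row 1: Σ corner-gray over 5 cells = 2018  → 41.2926
row 2: Σ corner-gray over 5 cells = 2644  → 54.1019
row 3: Σ corner-gray over 5 cells = 2960  → 60.5679
Σ rows: total corner-gray = 9577  → 195.9658 mm³

195.966


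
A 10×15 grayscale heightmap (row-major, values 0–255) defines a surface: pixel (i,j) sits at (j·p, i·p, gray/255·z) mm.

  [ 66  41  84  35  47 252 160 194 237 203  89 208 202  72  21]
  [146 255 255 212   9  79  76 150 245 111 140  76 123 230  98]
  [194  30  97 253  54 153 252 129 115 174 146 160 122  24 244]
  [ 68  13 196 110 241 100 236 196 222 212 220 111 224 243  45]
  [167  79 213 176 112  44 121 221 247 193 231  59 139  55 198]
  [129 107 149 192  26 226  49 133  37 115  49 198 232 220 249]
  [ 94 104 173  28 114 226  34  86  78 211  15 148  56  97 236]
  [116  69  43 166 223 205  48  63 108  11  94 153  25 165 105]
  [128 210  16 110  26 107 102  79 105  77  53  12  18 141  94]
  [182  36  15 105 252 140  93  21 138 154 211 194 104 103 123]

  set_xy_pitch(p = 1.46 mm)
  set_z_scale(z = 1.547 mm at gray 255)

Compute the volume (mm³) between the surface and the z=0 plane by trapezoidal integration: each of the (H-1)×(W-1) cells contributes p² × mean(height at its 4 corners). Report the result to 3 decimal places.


211.621

height_mm = gray/255 × 1.547; cell vol = 1.46² × mean(4 corners)
unit = 1.46² × 1.547 / (4×255) = 0.00323293 mm³ per gray-sum
row 0: Σ corner-gray over 14 cells = 7901  → 25.5434
row 1: Σ corner-gray over 14 cells = 8022  → 25.9345
row 2: Σ corner-gray over 14 cells = 8617  → 27.8581
row 3: Σ corner-gray over 14 cells = 8906  → 28.7924
row 4: Σ corner-gray over 14 cells = 7989  → 25.8279
row 5: Σ corner-gray over 14 cells = 6914  → 22.3525
row 6: Σ corner-gray over 14 cells = 6037  → 19.5172
row 7: Σ corner-gray over 14 cells = 5301  → 17.1377
row 8: Σ corner-gray over 14 cells = 5771  → 18.6572
Σ rows: total corner-gray = 65458  → 211.6209 mm³


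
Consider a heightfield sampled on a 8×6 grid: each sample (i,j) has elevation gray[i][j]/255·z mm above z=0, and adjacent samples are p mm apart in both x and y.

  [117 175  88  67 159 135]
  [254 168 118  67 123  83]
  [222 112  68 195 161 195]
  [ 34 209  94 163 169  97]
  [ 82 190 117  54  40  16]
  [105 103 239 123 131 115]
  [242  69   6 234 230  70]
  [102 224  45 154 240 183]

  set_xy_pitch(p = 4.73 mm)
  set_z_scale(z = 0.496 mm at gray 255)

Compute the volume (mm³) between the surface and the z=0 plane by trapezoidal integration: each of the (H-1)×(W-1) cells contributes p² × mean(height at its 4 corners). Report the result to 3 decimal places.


202.389

height_mm = gray/255 × 0.496; cell vol = 4.73² × mean(4 corners)
unit = 4.73² × 0.496 / (4×255) = 0.0108794 mm³ per gray-sum
row 0: Σ corner-gray over 5 cells = 2519  → 27.4051
row 1: Σ corner-gray over 5 cells = 2778  → 30.2229
row 2: Σ corner-gray over 5 cells = 2890  → 31.4414
row 3: Σ corner-gray over 5 cells = 2301  → 25.0334
row 4: Σ corner-gray over 5 cells = 2312  → 25.1531
row 5: Σ corner-gray over 5 cells = 2802  → 30.4840
row 6: Σ corner-gray over 5 cells = 3001  → 32.6490
Σ rows: total corner-gray = 18603  → 202.3889 mm³


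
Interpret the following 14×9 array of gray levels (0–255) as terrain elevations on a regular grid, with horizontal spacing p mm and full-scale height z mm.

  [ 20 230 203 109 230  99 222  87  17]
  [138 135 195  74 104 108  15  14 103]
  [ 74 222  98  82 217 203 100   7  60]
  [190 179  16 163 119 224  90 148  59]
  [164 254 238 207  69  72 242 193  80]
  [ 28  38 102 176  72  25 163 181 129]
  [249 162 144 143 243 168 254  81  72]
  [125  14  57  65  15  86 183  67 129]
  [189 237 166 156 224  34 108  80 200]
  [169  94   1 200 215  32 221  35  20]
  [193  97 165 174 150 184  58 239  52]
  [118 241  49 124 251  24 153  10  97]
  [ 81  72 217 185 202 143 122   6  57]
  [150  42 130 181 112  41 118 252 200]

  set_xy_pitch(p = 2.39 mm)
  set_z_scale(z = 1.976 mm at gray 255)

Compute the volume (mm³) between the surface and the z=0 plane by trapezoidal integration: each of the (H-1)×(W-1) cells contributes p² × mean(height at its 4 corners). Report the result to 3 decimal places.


593.514

height_mm = gray/255 × 1.976; cell vol = 2.39² × mean(4 corners)
unit = 2.39² × 1.976 / (4×255) = 0.0110658 mm³ per gray-sum
row 0: Σ corner-gray over 8 cells = 3928  → 43.4664
row 1: Σ corner-gray over 8 cells = 3523  → 38.9848
row 2: Σ corner-gray over 8 cells = 4119  → 45.5800
row 3: Σ corner-gray over 8 cells = 4921  → 54.4548
row 4: Σ corner-gray over 8 cells = 4465  → 49.4088
row 5: Σ corner-gray over 8 cells = 4382  → 48.4903
row 6: Σ corner-gray over 8 cells = 3939  → 43.5882
row 7: Σ corner-gray over 8 cells = 3627  → 40.1356
row 8: Σ corner-gray over 8 cells = 4184  → 46.2993
row 9: Σ corner-gray over 8 cells = 4164  → 46.0780
row 10: Σ corner-gray over 8 cells = 4298  → 47.5608
row 11: Σ corner-gray over 8 cells = 3951  → 43.7210
row 12: Σ corner-gray over 8 cells = 4134  → 45.7460
Σ rows: total corner-gray = 53635  → 593.5138 mm³


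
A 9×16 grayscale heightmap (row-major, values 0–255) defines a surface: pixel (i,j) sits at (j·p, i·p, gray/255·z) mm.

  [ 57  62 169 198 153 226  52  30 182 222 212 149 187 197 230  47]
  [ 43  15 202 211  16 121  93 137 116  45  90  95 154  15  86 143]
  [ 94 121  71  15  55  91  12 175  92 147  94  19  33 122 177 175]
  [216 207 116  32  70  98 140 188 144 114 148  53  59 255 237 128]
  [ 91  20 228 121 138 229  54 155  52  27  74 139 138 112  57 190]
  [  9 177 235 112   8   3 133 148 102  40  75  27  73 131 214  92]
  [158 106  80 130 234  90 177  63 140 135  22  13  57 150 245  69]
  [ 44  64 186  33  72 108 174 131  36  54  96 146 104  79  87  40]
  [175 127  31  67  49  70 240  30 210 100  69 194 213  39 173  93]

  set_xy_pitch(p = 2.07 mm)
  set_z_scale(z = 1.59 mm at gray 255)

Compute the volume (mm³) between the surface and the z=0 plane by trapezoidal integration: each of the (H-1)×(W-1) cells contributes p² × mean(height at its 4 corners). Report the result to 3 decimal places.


height_mm = gray/255 × 1.59; cell vol = 2.07² × mean(4 corners)
unit = 2.07² × 1.59 / (4×255) = 0.0066794 mm³ per gray-sum
row 0: Σ corner-gray over 15 cells = 7620  → 50.8971
row 1: Σ corner-gray over 15 cells = 5695  → 38.0392
row 2: Σ corner-gray over 15 cells = 6783  → 45.3064
row 3: Σ corner-gray over 15 cells = 7435  → 49.6614
row 4: Σ corner-gray over 15 cells = 6426  → 42.9218
row 5: Σ corner-gray over 15 cells = 6568  → 43.8703
row 6: Σ corner-gray over 15 cells = 6335  → 42.3140
row 7: Σ corner-gray over 15 cells = 6316  → 42.1871
Σ rows: total corner-gray = 53178  → 355.1973 mm³

355.197


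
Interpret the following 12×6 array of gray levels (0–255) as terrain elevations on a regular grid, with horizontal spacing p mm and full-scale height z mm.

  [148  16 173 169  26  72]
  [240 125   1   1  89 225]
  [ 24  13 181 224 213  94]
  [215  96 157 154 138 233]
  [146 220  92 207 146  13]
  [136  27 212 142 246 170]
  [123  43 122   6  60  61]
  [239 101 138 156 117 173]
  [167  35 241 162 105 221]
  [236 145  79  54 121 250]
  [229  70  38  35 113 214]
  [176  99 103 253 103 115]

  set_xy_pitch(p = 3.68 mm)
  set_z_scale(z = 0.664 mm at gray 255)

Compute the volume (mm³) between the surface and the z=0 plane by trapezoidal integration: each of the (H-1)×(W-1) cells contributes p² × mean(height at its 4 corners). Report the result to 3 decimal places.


244.313

height_mm = gray/255 × 0.664; cell vol = 3.68² × mean(4 corners)
unit = 3.68² × 0.664 / (4×255) = 0.00881584 mm³ per gray-sum
row 0: Σ corner-gray over 5 cells = 1885  → 16.6179
row 1: Σ corner-gray over 5 cells = 2277  → 20.0737
row 2: Σ corner-gray over 5 cells = 2918  → 25.7246
row 3: Σ corner-gray over 5 cells = 3027  → 26.6855
row 4: Σ corner-gray over 5 cells = 3049  → 26.8795
row 5: Σ corner-gray over 5 cells = 2206  → 19.4477
row 6: Σ corner-gray over 5 cells = 2082  → 18.3546
row 7: Σ corner-gray over 5 cells = 2910  → 25.6541
row 8: Σ corner-gray over 5 cells = 2758  → 24.3141
row 9: Σ corner-gray over 5 cells = 2239  → 19.7387
row 10: Σ corner-gray over 5 cells = 2362  → 20.8230
Σ rows: total corner-gray = 27713  → 244.3133 mm³


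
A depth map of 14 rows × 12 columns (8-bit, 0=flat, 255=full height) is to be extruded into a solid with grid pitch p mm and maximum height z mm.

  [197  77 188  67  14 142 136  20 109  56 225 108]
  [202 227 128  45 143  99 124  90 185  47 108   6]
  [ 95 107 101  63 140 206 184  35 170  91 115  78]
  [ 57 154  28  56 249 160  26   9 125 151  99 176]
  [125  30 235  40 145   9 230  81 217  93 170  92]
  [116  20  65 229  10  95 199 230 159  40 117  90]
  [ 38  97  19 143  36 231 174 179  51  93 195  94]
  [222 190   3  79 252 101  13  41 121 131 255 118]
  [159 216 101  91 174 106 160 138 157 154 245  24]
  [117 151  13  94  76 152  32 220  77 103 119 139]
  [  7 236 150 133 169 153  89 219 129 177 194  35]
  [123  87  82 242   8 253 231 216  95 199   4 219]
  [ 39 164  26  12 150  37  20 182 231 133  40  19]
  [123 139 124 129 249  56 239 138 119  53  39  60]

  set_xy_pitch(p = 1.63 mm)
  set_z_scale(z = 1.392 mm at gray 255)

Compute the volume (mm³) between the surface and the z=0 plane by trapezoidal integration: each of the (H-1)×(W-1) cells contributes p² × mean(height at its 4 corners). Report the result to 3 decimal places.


252.354

height_mm = gray/255 × 1.392; cell vol = 1.63² × mean(4 corners)
unit = 1.63² × 1.392 / (4×255) = 0.00362589 mm³ per gray-sum
row 0: Σ corner-gray over 11 cells = 4973  → 18.0315
row 1: Σ corner-gray over 11 cells = 5197  → 18.8437
row 2: Σ corner-gray over 11 cells = 4944  → 17.9264
row 3: Σ corner-gray over 11 cells = 5064  → 18.3615
row 4: Σ corner-gray over 11 cells = 5251  → 19.0395
row 5: Σ corner-gray over 11 cells = 5102  → 18.4993
row 6: Σ corner-gray over 11 cells = 5280  → 19.1447
row 7: Σ corner-gray over 11 cells = 5979  → 21.6792
row 8: Σ corner-gray over 11 cells = 5597  → 20.2941
row 9: Σ corner-gray over 11 cells = 5670  → 20.5588
row 10: Σ corner-gray over 11 cells = 6516  → 23.6263
row 11: Σ corner-gray over 11 cells = 5224  → 18.9416
row 12: Σ corner-gray over 11 cells = 4801  → 17.4079
Σ rows: total corner-gray = 69598  → 252.3545 mm³


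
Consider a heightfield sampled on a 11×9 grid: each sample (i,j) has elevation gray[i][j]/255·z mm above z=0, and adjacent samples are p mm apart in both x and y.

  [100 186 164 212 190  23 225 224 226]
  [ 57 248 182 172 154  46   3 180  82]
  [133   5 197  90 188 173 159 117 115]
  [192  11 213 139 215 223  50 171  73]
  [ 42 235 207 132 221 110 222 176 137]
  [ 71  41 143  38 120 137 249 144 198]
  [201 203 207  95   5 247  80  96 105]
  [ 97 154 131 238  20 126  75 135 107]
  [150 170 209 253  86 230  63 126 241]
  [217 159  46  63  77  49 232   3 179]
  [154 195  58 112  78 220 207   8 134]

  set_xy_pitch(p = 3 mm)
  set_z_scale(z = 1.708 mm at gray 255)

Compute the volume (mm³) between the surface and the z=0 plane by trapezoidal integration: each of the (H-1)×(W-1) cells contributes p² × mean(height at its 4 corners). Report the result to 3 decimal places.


height_mm = gray/255 × 1.708; cell vol = 3² × mean(4 corners)
unit = 3² × 1.708 / (4×255) = 0.0150706 mm³ per gray-sum
row 0: Σ corner-gray over 8 cells = 4883  → 73.5897
row 1: Σ corner-gray over 8 cells = 4215  → 63.5225
row 2: Σ corner-gray over 8 cells = 4415  → 66.5366
row 3: Σ corner-gray over 8 cells = 5094  → 76.7696
row 4: Σ corner-gray over 8 cells = 4798  → 72.3087
row 5: Σ corner-gray over 8 cells = 4185  → 63.0704
row 6: Σ corner-gray over 8 cells = 4134  → 62.3018
row 7: Σ corner-gray over 8 cells = 4627  → 69.7316
row 8: Σ corner-gray over 8 cells = 4319  → 65.0899
row 9: Σ corner-gray over 8 cells = 3698  → 55.7310
Σ rows: total corner-gray = 44368  → 668.6519 mm³

668.652


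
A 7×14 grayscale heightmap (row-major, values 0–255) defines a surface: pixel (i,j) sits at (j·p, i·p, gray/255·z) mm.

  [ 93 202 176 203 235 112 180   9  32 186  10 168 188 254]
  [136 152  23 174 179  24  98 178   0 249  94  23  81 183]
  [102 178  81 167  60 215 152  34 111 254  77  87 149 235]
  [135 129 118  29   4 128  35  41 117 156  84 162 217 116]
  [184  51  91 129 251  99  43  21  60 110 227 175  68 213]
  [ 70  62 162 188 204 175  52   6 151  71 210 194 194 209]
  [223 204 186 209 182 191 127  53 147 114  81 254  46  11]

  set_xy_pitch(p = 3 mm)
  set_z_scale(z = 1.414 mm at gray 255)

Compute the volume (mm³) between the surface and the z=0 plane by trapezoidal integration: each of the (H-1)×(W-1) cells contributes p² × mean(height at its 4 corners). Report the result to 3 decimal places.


height_mm = gray/255 × 1.414; cell vol = 3² × mean(4 corners)
unit = 3² × 1.414 / (4×255) = 0.0124765 mm³ per gray-sum
row 0: Σ corner-gray over 13 cells = 6618  → 82.5693
row 1: Σ corner-gray over 13 cells = 6336  → 79.0509
row 2: Σ corner-gray over 13 cells = 6158  → 76.8301
row 3: Σ corner-gray over 13 cells = 5738  → 71.5900
row 4: Σ corner-gray over 13 cells = 6664  → 83.1432
row 5: Σ corner-gray over 13 cells = 7439  → 92.8125
Σ rows: total corner-gray = 38953  → 485.9960 mm³

485.996


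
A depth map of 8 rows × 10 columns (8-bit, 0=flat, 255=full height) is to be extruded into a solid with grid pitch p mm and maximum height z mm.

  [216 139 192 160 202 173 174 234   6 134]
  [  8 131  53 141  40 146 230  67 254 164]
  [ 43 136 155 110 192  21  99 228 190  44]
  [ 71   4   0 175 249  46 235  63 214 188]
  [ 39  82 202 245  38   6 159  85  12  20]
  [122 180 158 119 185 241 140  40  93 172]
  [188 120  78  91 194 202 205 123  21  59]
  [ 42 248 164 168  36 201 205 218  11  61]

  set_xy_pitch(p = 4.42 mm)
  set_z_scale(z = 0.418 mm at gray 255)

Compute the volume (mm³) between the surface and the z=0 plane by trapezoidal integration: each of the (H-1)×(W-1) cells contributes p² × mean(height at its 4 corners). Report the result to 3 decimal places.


260.542

height_mm = gray/255 × 0.418; cell vol = 4.42² × mean(4 corners)
unit = 4.42² × 0.418 / (4×255) = 0.00800609 mm³ per gray-sum
row 0: Σ corner-gray over 9 cells = 5206  → 41.6797
row 1: Σ corner-gray over 9 cells = 4645  → 37.1883
row 2: Σ corner-gray over 9 cells = 4580  → 36.6679
row 3: Σ corner-gray over 9 cells = 3948  → 31.6081
row 4: Σ corner-gray over 9 cells = 4323  → 34.6103
row 5: Σ corner-gray over 9 cells = 4921  → 39.3980
row 6: Σ corner-gray over 9 cells = 4920  → 39.3900
Σ rows: total corner-gray = 32543  → 260.5423 mm³


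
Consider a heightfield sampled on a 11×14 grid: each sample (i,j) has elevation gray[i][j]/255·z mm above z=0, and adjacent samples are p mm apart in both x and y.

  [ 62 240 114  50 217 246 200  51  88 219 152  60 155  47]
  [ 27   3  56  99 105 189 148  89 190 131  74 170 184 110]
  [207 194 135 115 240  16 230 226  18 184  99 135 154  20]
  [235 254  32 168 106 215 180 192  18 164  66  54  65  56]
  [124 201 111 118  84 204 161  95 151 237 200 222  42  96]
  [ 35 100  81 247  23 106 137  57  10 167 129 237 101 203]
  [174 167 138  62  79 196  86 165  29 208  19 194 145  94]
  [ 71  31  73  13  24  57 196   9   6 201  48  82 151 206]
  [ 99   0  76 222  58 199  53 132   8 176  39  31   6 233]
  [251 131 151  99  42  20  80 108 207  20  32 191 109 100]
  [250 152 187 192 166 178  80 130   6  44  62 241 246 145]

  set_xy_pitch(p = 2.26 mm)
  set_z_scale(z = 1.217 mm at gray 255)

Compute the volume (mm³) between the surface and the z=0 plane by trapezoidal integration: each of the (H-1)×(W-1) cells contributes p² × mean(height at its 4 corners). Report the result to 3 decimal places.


height_mm = gray/255 × 1.217; cell vol = 2.26² × mean(4 corners)
unit = 2.26² × 1.217 / (4×255) = 0.00609407 mm³ per gray-sum
row 0: Σ corner-gray over 13 cells = 6706  → 40.8668
row 1: Σ corner-gray over 13 cells = 6732  → 41.0253
row 2: Σ corner-gray over 13 cells = 7038  → 42.8900
row 3: Σ corner-gray over 13 cells = 7191  → 43.8224
row 4: Σ corner-gray over 13 cells = 6900  → 42.0491
row 5: Σ corner-gray over 13 cells = 6272  → 38.2220
row 6: Σ corner-gray over 13 cells = 5303  → 32.3168
row 7: Σ corner-gray over 13 cells = 4391  → 26.7591
row 8: Σ corner-gray over 13 cells = 5063  → 30.8543
row 9: Σ corner-gray over 13 cells = 6494  → 39.5749
Σ rows: total corner-gray = 62090  → 378.3807 mm³

378.381


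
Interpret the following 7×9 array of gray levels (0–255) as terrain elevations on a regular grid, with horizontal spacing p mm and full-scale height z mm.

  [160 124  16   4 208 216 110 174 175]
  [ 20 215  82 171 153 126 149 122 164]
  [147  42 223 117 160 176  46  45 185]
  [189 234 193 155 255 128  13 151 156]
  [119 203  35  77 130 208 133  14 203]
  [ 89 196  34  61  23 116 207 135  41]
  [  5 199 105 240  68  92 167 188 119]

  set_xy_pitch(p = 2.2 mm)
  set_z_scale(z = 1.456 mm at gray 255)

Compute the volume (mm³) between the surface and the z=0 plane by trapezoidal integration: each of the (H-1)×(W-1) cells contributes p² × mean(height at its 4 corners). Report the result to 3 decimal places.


172.853

height_mm = gray/255 × 1.456; cell vol = 2.2² × mean(4 corners)
unit = 2.2² × 1.456 / (4×255) = 0.00690886 mm³ per gray-sum
row 0: Σ corner-gray over 8 cells = 4259  → 29.4248
row 1: Σ corner-gray over 8 cells = 4170  → 28.8100
row 2: Σ corner-gray over 8 cells = 4553  → 31.4561
row 3: Σ corner-gray over 8 cells = 4525  → 31.2626
row 4: Σ corner-gray over 8 cells = 3596  → 24.8443
row 5: Σ corner-gray over 8 cells = 3916  → 27.0551
Σ rows: total corner-gray = 25019  → 172.8528 mm³


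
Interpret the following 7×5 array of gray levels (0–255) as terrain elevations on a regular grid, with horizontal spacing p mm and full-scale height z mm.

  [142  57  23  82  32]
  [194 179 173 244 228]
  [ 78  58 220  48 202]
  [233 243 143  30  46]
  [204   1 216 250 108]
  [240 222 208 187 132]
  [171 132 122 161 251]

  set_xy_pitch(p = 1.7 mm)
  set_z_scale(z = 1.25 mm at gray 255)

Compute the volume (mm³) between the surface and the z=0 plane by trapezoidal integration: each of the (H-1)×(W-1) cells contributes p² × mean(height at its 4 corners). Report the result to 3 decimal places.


height_mm = gray/255 × 1.25; cell vol = 1.7² × mean(4 corners)
unit = 1.7² × 1.25 / (4×255) = 0.00354167 mm³ per gray-sum
row 0: Σ corner-gray over 4 cells = 2112  → 7.4800
row 1: Σ corner-gray over 4 cells = 2546  → 9.0171
row 2: Σ corner-gray over 4 cells = 2043  → 7.2356
row 3: Σ corner-gray over 4 cells = 2357  → 8.3477
row 4: Σ corner-gray over 4 cells = 2852  → 10.1008
row 5: Σ corner-gray over 4 cells = 2858  → 10.1221
Σ rows: total corner-gray = 14768  → 52.3033 mm³

52.303


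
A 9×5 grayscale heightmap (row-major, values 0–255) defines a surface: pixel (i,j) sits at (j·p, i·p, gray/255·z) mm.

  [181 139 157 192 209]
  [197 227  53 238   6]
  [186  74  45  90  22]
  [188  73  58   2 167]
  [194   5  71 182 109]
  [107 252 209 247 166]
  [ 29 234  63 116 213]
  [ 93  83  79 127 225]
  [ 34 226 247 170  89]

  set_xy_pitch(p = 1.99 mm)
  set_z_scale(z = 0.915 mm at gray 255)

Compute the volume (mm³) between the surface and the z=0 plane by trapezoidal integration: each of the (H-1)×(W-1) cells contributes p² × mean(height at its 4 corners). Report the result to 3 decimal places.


height_mm = gray/255 × 0.915; cell vol = 1.99² × mean(4 corners)
unit = 1.99² × 0.915 / (4×255) = 0.00355244 mm³ per gray-sum
row 0: Σ corner-gray over 4 cells = 2605  → 9.2541
row 1: Σ corner-gray over 4 cells = 1865  → 6.6253
row 2: Σ corner-gray over 4 cells = 1247  → 4.4299
row 3: Σ corner-gray over 4 cells = 1440  → 5.1155
row 4: Σ corner-gray over 4 cells = 2508  → 8.9095
row 5: Σ corner-gray over 4 cells = 2757  → 9.7941
row 6: Σ corner-gray over 4 cells = 1964  → 6.9770
row 7: Σ corner-gray over 4 cells = 2305  → 8.1884
Σ rows: total corner-gray = 16691  → 59.2938 mm³

59.294


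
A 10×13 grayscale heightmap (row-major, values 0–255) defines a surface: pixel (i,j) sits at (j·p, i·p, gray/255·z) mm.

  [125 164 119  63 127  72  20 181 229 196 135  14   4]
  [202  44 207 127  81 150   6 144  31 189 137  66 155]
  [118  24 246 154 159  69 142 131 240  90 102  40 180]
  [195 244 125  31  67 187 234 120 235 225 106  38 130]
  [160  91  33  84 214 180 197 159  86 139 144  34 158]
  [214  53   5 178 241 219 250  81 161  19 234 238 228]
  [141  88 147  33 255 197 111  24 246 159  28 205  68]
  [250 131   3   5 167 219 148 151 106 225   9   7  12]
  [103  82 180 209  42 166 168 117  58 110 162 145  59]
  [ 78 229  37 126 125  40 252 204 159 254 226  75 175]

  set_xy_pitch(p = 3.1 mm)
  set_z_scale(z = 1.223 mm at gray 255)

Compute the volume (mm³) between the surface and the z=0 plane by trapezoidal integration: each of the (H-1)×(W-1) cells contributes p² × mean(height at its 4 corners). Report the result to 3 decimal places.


height_mm = gray/255 × 1.223; cell vol = 3.1² × mean(4 corners)
unit = 3.1² × 1.223 / (4×255) = 0.0115226 mm³ per gray-sum
row 0: Σ corner-gray over 12 cells = 5490  → 63.2590
row 1: Σ corner-gray over 12 cells = 5813  → 66.9807
row 2: Σ corner-gray over 12 cells = 6641  → 76.5214
row 3: Σ corner-gray over 12 cells = 6589  → 75.9223
row 4: Σ corner-gray over 12 cells = 6840  → 78.8144
row 5: Σ corner-gray over 12 cells = 6995  → 80.6004
row 6: Σ corner-gray over 12 cells = 5799  → 66.8194
row 7: Σ corner-gray over 12 cells = 5644  → 65.0334
row 8: Σ corner-gray over 12 cells = 6747  → 77.7428
Σ rows: total corner-gray = 56558  → 651.6940 mm³

651.694


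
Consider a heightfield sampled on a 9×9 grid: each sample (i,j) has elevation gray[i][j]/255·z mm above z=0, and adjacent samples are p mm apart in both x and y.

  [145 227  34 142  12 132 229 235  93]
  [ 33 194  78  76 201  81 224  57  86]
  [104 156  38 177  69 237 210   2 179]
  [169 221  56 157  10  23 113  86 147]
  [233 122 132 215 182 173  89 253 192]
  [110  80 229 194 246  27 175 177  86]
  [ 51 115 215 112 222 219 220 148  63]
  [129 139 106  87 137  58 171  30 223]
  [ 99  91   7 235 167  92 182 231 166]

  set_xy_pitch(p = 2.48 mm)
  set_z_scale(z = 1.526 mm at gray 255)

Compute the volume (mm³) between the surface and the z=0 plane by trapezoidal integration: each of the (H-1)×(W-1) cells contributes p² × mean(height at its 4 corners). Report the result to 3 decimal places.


height_mm = gray/255 × 1.526; cell vol = 2.48² × mean(4 corners)
unit = 2.48² × 1.526 / (4×255) = 0.00920148 mm³ per gray-sum
row 0: Σ corner-gray over 8 cells = 4201  → 38.6554
row 1: Σ corner-gray over 8 cells = 4002  → 36.8243
row 2: Σ corner-gray over 8 cells = 3709  → 34.1283
row 3: Σ corner-gray over 8 cells = 4405  → 40.5325
row 4: Σ corner-gray over 8 cells = 5209  → 47.9305
row 5: Σ corner-gray over 8 cells = 5068  → 46.6331
row 6: Σ corner-gray over 8 cells = 4424  → 40.7074
row 7: Σ corner-gray over 8 cells = 4083  → 37.5696
Σ rows: total corner-gray = 35101  → 322.9812 mm³

322.981


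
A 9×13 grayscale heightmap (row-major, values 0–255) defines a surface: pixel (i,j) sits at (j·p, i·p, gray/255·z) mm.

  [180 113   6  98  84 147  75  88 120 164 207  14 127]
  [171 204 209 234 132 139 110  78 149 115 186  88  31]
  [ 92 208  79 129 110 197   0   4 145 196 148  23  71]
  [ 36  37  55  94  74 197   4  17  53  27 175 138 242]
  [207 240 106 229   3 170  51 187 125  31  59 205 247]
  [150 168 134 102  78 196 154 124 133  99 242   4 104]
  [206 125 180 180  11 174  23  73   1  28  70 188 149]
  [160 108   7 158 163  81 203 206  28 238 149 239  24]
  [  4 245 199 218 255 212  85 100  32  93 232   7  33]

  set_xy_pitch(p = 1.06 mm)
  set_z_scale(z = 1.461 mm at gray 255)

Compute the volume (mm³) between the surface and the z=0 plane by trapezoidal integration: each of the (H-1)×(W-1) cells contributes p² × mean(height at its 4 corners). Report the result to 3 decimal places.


75.030

height_mm = gray/255 × 1.461; cell vol = 1.06² × mean(4 corners)
unit = 1.06² × 1.461 / (4×255) = 0.00160939 mm³ per gray-sum
row 0: Σ corner-gray over 12 cells = 6029  → 9.7030
row 1: Σ corner-gray over 12 cells = 6131  → 9.8672
row 2: Σ corner-gray over 12 cells = 4661  → 7.5014
row 3: Σ corner-gray over 12 cells = 5286  → 8.5072
row 4: Σ corner-gray over 12 cells = 6388  → 10.2808
row 5: Σ corner-gray over 12 cells = 5583  → 8.9852
row 6: Σ corner-gray over 12 cells = 5805  → 9.3425
row 7: Σ corner-gray over 12 cells = 6737  → 10.8425
Σ rows: total corner-gray = 46620  → 75.0298 mm³


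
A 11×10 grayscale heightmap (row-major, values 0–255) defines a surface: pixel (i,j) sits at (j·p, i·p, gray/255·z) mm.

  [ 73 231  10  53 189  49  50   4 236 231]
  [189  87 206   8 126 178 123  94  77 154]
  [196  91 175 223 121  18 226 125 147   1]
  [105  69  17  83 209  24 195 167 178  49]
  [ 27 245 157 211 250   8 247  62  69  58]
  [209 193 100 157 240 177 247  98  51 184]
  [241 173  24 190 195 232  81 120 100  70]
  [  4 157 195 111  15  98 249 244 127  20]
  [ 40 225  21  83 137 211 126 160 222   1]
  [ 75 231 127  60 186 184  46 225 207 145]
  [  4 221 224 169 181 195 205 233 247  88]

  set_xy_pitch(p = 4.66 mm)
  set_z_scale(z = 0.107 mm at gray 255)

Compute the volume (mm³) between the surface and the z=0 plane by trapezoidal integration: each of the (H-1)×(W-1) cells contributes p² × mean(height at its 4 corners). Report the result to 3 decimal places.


height_mm = gray/255 × 0.107; cell vol = 4.66² × mean(4 corners)
unit = 4.66² × 0.107 / (4×255) = 0.00227801 mm³ per gray-sum
row 0: Σ corner-gray over 9 cells = 4089  → 9.3148
row 1: Σ corner-gray over 9 cells = 4590  → 10.4561
row 2: Σ corner-gray over 9 cells = 4487  → 10.2214
row 3: Σ corner-gray over 9 cells = 4621  → 10.5267
row 4: Σ corner-gray over 9 cells = 5502  → 12.5336
row 5: Σ corner-gray over 9 cells = 5460  → 12.4379
row 6: Σ corner-gray over 9 cells = 4957  → 11.2921
row 7: Σ corner-gray over 9 cells = 4827  → 10.9959
row 8: Σ corner-gray over 9 cells = 5163  → 11.7614
row 9: Σ corner-gray over 9 cells = 6194  → 14.1100
Σ rows: total corner-gray = 49890  → 113.6499 mm³

113.650


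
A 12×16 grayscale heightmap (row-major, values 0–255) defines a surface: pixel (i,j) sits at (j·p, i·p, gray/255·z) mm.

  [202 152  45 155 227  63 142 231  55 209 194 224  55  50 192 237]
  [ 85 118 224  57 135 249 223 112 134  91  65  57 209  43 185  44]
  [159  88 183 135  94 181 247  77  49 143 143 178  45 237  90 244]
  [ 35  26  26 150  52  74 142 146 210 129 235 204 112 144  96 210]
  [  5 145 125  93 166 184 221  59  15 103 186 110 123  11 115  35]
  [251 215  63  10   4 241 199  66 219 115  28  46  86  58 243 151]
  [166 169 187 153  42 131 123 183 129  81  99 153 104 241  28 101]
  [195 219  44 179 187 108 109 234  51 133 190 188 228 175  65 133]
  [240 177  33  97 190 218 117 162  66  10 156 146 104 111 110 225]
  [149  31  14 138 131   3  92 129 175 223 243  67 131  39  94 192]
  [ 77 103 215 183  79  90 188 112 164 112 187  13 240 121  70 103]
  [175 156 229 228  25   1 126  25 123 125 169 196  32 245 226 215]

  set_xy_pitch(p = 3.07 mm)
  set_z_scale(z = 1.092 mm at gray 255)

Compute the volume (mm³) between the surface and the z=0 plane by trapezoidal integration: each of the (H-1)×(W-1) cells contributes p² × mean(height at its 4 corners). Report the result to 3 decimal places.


height_mm = gray/255 × 1.092; cell vol = 3.07² × mean(4 corners)
unit = 3.07² × 1.092 / (4×255) = 0.0100902 mm³ per gray-sum
row 0: Σ corner-gray over 15 cells = 8360  → 84.3540
row 1: Σ corner-gray over 15 cells = 8116  → 81.8920
row 2: Σ corner-gray over 15 cells = 7920  → 79.9143
row 3: Σ corner-gray over 15 cells = 7089  → 71.5293
row 4: Σ corner-gray over 15 cells = 6940  → 70.0259
row 5: Σ corner-gray over 15 cells = 7501  → 75.6865
row 6: Σ corner-gray over 15 cells = 8461  → 85.3731
row 7: Σ corner-gray over 15 cells = 8407  → 84.8282
row 8: Σ corner-gray over 15 cells = 7220  → 72.8512
row 9: Σ corner-gray over 15 cells = 7295  → 73.6079
row 10: Σ corner-gray over 15 cells = 8136  → 82.0938
Σ rows: total corner-gray = 85445  → 862.1560 mm³

862.156


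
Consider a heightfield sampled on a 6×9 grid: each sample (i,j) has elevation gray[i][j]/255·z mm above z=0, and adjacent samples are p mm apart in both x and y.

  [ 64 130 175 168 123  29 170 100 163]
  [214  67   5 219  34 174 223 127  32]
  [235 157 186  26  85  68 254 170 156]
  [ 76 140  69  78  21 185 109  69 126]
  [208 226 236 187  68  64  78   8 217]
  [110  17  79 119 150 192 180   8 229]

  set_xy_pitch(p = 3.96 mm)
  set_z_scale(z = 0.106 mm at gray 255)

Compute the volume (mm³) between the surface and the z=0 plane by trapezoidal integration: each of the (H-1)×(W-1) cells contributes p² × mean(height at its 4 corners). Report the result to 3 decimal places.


height_mm = gray/255 × 0.106; cell vol = 3.96² × mean(4 corners)
unit = 3.96² × 0.106 / (4×255) = 0.00162966 mm³ per gray-sum
row 0: Σ corner-gray over 8 cells = 3961  → 6.4551
row 1: Σ corner-gray over 8 cells = 4227  → 6.8886
row 2: Σ corner-gray over 8 cells = 3827  → 6.2367
row 3: Σ corner-gray over 8 cells = 3703  → 6.0346
row 4: Σ corner-gray over 8 cells = 3988  → 6.4991
Σ rows: total corner-gray = 19706  → 32.1140 mm³

32.114


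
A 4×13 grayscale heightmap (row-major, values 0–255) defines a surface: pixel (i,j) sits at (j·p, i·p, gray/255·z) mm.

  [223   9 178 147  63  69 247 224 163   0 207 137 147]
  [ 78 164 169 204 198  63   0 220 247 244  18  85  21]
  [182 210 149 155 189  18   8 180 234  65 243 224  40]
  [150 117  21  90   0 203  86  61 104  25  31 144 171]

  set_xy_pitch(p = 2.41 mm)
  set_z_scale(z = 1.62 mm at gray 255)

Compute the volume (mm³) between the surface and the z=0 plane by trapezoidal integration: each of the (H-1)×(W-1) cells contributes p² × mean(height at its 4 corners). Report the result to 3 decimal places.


176.495

height_mm = gray/255 × 1.62; cell vol = 2.41² × mean(4 corners)
unit = 2.41² × 1.62 / (4×255) = 0.00922463 mm³ per gray-sum
row 0: Σ corner-gray over 12 cells = 6581  → 60.7073
row 1: Σ corner-gray over 12 cells = 6895  → 63.6038
row 2: Σ corner-gray over 12 cells = 5657  → 52.1837
Σ rows: total corner-gray = 19133  → 176.4948 mm³


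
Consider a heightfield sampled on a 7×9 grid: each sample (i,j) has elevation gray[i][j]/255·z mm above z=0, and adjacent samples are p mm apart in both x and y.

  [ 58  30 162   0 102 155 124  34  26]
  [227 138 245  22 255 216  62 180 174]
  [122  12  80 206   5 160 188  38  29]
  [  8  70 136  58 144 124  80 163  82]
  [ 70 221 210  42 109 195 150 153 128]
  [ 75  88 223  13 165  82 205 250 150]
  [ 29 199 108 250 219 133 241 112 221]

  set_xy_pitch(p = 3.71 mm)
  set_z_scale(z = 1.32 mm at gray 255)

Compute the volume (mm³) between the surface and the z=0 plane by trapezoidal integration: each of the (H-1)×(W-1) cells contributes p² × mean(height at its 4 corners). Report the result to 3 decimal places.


height_mm = gray/255 × 1.32; cell vol = 3.71² × mean(4 corners)
unit = 3.71² × 1.32 / (4×255) = 0.0178124 mm³ per gray-sum
row 0: Σ corner-gray over 8 cells = 3935  → 70.0917
row 1: Σ corner-gray over 8 cells = 4166  → 74.2063
row 2: Σ corner-gray over 8 cells = 3169  → 56.4474
row 3: Σ corner-gray over 8 cells = 3998  → 71.2138
row 4: Σ corner-gray over 8 cells = 4635  → 82.5603
row 5: Σ corner-gray over 8 cells = 5051  → 89.9703
Σ rows: total corner-gray = 24954  → 444.4897 mm³

444.490


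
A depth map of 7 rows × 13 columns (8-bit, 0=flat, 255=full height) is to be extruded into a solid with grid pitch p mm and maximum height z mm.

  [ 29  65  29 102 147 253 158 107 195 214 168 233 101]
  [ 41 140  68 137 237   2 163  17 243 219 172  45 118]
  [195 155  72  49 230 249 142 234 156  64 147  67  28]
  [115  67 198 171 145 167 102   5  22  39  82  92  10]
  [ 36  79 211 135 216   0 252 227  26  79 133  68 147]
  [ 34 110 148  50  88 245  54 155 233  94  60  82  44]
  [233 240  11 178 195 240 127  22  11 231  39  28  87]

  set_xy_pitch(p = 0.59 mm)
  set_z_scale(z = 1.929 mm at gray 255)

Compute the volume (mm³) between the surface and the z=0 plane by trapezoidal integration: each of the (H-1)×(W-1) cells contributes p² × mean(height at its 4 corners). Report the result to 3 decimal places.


height_mm = gray/255 × 1.929; cell vol = 0.59² × mean(4 corners)
unit = 0.59² × 1.929 / (4×255) = 0.000658319 mm³ per gray-sum
row 0: Σ corner-gray over 12 cells = 6517  → 4.2903
row 1: Σ corner-gray over 12 cells = 6398  → 4.2119
row 2: Σ corner-gray over 12 cells = 5658  → 3.7248
row 3: Σ corner-gray over 12 cells = 5340  → 3.5154
row 4: Σ corner-gray over 12 cells = 5751  → 3.7860
row 5: Σ corner-gray over 12 cells = 5680  → 3.7392
Σ rows: total corner-gray = 35344  → 23.2676 mm³

23.268


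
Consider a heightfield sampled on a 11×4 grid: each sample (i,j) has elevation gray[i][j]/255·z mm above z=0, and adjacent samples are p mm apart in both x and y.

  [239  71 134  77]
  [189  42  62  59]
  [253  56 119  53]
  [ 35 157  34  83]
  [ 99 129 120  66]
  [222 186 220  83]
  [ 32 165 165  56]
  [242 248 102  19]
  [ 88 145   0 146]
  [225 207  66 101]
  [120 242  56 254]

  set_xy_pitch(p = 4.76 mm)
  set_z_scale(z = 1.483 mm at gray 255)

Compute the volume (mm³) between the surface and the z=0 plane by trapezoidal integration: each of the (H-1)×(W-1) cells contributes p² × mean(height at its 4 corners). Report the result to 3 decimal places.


483.923

height_mm = gray/255 × 1.483; cell vol = 4.76² × mean(4 corners)
unit = 4.76² × 1.483 / (4×255) = 0.0329424 mm³ per gray-sum
row 0: Σ corner-gray over 3 cells = 1182  → 38.9379
row 1: Σ corner-gray over 3 cells = 1112  → 36.6319
row 2: Σ corner-gray over 3 cells = 1156  → 38.0814
row 3: Σ corner-gray over 3 cells = 1163  → 38.3120
row 4: Σ corner-gray over 3 cells = 1780  → 58.6374
row 5: Σ corner-gray over 3 cells = 1865  → 61.4375
row 6: Σ corner-gray over 3 cells = 1709  → 56.2985
row 7: Σ corner-gray over 3 cells = 1485  → 48.9194
row 8: Σ corner-gray over 3 cells = 1396  → 45.9876
row 9: Σ corner-gray over 3 cells = 1842  → 60.6799
Σ rows: total corner-gray = 14690  → 483.9235 mm³


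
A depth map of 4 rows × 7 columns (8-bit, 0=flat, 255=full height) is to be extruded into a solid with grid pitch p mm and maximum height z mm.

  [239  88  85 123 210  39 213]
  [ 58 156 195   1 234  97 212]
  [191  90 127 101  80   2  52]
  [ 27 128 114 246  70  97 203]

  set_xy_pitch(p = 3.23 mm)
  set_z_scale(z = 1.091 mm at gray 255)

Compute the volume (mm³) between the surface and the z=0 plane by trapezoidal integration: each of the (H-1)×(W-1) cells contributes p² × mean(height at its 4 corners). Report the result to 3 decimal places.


height_mm = gray/255 × 1.091; cell vol = 3.23² × mean(4 corners)
unit = 3.23² × 1.091 / (4×255) = 0.0111591 mm³ per gray-sum
row 0: Σ corner-gray over 6 cells = 3178  → 35.4637
row 1: Σ corner-gray over 6 cells = 2679  → 29.8953
row 2: Σ corner-gray over 6 cells = 2583  → 28.8240
Σ rows: total corner-gray = 8440  → 94.1829 mm³

94.183


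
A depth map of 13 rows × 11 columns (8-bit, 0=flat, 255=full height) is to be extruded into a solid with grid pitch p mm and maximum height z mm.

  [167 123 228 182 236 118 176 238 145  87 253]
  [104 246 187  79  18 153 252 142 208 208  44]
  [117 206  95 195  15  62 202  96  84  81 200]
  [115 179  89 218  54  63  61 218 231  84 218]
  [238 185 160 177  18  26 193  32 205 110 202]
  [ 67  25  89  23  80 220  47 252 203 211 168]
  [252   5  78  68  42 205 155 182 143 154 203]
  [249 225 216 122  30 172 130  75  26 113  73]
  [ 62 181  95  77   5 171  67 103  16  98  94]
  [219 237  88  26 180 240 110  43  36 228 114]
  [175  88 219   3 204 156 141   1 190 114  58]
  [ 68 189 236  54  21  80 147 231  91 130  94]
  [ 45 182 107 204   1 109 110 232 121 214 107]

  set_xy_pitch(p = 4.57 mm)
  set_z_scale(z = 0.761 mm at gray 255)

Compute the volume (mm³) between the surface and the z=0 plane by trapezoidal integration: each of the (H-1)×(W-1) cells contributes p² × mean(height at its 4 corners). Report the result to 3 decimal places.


968.283

height_mm = gray/255 × 0.761; cell vol = 4.57² × mean(4 corners)
unit = 4.57² × 0.761 / (4×255) = 0.0155818 mm³ per gray-sum
row 0: Σ corner-gray over 10 cells = 6620  → 103.1513
row 1: Σ corner-gray over 10 cells = 5523  → 86.0581
row 2: Σ corner-gray over 10 cells = 5116  → 79.7164
row 3: Σ corner-gray over 10 cells = 5379  → 83.8144
row 4: Σ corner-gray over 10 cells = 5187  → 80.8227
row 5: Σ corner-gray over 10 cells = 5054  → 78.7503
row 6: Σ corner-gray over 10 cells = 5059  → 78.8282
row 7: Σ corner-gray over 10 cells = 4322  → 67.3444
row 8: Σ corner-gray over 10 cells = 4491  → 69.9777
row 9: Σ corner-gray over 10 cells = 5174  → 80.6201
row 10: Σ corner-gray over 10 cells = 4985  → 77.6751
row 11: Σ corner-gray over 10 cells = 5232  → 81.5238
Σ rows: total corner-gray = 62142  → 968.2826 mm³


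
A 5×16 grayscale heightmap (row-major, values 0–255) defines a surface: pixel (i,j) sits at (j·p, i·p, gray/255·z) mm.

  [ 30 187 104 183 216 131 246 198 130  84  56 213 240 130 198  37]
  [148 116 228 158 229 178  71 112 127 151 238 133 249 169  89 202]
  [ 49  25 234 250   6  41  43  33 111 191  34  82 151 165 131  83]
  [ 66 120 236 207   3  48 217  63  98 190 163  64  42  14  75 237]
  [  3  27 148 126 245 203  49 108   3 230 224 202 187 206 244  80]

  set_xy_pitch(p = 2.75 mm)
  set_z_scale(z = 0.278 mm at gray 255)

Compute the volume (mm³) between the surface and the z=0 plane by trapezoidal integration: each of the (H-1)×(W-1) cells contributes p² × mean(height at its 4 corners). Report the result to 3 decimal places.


65.743

height_mm = gray/255 × 0.278; cell vol = 2.75² × mean(4 corners)
unit = 2.75² × 0.278 / (4×255) = 0.00206115 mm³ per gray-sum
row 0: Σ corner-gray over 15 cells = 9545  → 19.6737
row 1: Σ corner-gray over 15 cells = 7972  → 16.4315
row 2: Σ corner-gray over 15 cells = 6509  → 13.4160
row 3: Σ corner-gray over 15 cells = 7870  → 16.2213
Σ rows: total corner-gray = 31896  → 65.7425 mm³


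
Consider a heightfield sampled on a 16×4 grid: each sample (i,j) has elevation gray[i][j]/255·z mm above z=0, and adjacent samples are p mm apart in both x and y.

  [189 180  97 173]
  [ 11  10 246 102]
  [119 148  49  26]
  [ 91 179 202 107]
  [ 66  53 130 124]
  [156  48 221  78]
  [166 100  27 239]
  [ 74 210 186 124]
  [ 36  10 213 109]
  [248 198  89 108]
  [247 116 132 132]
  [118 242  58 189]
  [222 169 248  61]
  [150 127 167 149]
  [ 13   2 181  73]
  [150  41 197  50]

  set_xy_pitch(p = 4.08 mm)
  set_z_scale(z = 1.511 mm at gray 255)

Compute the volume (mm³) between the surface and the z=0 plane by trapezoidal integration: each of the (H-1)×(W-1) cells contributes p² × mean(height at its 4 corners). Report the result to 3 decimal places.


height_mm = gray/255 × 1.511; cell vol = 4.08² × mean(4 corners)
unit = 4.08² × 1.511 / (4×255) = 0.0246595 mm³ per gray-sum
row 0: Σ corner-gray over 3 cells = 1541  → 38.0003
row 1: Σ corner-gray over 3 cells = 1164  → 28.7037
row 2: Σ corner-gray over 3 cells = 1499  → 36.9646
row 3: Σ corner-gray over 3 cells = 1516  → 37.3838
row 4: Σ corner-gray over 3 cells = 1328  → 32.7478
row 5: Σ corner-gray over 3 cells = 1431  → 35.2878
row 6: Σ corner-gray over 3 cells = 1649  → 40.6635
row 7: Σ corner-gray over 3 cells = 1581  → 38.9867
row 8: Σ corner-gray over 3 cells = 1521  → 37.5071
row 9: Σ corner-gray over 3 cells = 1805  → 44.5104
row 10: Σ corner-gray over 3 cells = 1782  → 43.9433
row 11: Σ corner-gray over 3 cells = 2024  → 49.9109
row 12: Σ corner-gray over 3 cells = 2004  → 49.4177
row 13: Σ corner-gray over 3 cells = 1339  → 33.0191
row 14: Σ corner-gray over 3 cells = 1128  → 27.8159
Σ rows: total corner-gray = 23312  → 574.8627 mm³

574.863
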